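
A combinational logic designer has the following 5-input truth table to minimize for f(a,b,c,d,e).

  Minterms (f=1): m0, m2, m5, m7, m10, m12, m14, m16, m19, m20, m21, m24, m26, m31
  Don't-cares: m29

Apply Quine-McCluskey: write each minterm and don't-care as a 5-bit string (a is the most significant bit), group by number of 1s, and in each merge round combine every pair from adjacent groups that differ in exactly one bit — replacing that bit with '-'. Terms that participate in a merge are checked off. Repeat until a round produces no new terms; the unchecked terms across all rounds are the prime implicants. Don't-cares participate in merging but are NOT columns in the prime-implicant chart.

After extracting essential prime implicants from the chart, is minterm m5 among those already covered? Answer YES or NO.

Round 0: 00000✓ 00010✓ 00101✓ 00111✓ 01010✓ 01100✓ 01110✓ 10000✓ 10011 10100✓ 10101✓ 11000✓ 11010✓ 11101✓ 11111✓
Round 1: -0000 -0101 -1010 0-010 000-0 001-1 01-10 011-0 1-000 1-101 10-00 1010- 110-0 111-1
PIs = {-0000, -0101, -1010, 0-010, 000-0, 001-1, 01-10, 011-0, 1-000, 1-101, 10-00, 10011, 1010-, 110-0, 111-1}
Coverage chart:
  m0: -0000,000-0
  m2: 0-010,000-0
  m5: -0101,001-1
  m7: 001-1 ←essential
  m10: -1010,0-010,01-10
  m12: 011-0 ←essential
  m14: 01-10,011-0
  m16: -0000,1-000,10-00
  m19: 10011 ←essential
  m20: 10-00,1010-
  m21: -0101,1-101,1010-
  m24: 1-000,110-0
  m26: -1010,110-0
  m31: 111-1 ←essential
Essential: 001-1, 011-0, 10011, 111-1

YES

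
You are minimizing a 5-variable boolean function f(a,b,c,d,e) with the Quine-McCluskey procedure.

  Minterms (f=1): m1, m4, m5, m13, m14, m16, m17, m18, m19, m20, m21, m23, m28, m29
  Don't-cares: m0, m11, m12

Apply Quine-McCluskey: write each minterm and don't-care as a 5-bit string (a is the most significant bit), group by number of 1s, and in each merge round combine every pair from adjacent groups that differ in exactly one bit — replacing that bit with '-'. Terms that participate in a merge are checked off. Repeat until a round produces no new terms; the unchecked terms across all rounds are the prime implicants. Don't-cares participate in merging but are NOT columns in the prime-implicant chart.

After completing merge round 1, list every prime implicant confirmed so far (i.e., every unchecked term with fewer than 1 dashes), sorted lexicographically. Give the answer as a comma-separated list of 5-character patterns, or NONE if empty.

01011

Round 0: 00000✓ 00001✓ 00100✓ 00101✓ 01011 01100✓ 01101✓ 01110✓ 10000✓ 10001✓ 10010✓ 10011✓ 10100✓ 10101✓ 10111✓ 11100✓ 11101✓
Round 1: -0000✓ -0001✓ -0100✓ -0101✓ -1100✓ -1101✓ 0-100✓ 0-101✓ 00-00✓ 00-01✓ 0000-✓ 0010-✓ 011-0 0110-✓ 1-100✓ 1-101✓ 10-00✓ 10-01✓ 10-11✓ 100-0✓ 100-1✓ 1000-✓ 1001-✓ 101-1✓ 1010-✓ 1110-✓
Round 2: --100✓ --101✓ -0-00✓ -0-01✓ -000-✓ -010-✓ -110-✓ 0-10-✓ 00-0-✓ 1-10-✓ 10--1 10-0-✓ 100--
Round 3: --10- -0-0-
PIs = {--10-, -0-0-, 01011, 011-0, 10--1, 100--}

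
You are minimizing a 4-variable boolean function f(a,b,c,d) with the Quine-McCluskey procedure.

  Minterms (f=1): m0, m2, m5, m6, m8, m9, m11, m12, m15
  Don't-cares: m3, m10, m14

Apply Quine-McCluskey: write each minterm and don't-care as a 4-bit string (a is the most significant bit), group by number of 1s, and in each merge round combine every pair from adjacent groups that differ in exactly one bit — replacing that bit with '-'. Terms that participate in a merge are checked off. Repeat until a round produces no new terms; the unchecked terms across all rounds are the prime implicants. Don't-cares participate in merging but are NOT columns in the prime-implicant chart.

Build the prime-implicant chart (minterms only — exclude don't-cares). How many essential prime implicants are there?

Round 0: 0000✓ 0010✓ 0011✓ 0101 0110✓ 1000✓ 1001✓ 1010✓ 1011✓ 1100✓ 1110✓ 1111✓
Round 1: -000✓ -010✓ -011✓ -110✓ 0-10✓ 00-0✓ 001-✓ 1-00✓ 1-10✓ 1-11✓ 10-0✓ 10-1✓ 100-✓ 101-✓ 11-0✓ 111-✓
Round 2: --10 -0-0 -01- 1--0 1-1- 10--
PIs = {--10, -0-0, -01-, 0101, 1--0, 1-1-, 10--}
Coverage chart:
  m0: -0-0 ←essential
  m2: --10,-0-0,-01-
  m5: 0101 ←essential
  m6: --10 ←essential
  m8: -0-0,1--0,10--
  m9: 10-- ←essential
  m11: -01-,1-1-,10--
  m12: 1--0 ←essential
  m15: 1-1- ←essential
Essential: --10, -0-0, 0101, 1--0, 1-1-, 10--

6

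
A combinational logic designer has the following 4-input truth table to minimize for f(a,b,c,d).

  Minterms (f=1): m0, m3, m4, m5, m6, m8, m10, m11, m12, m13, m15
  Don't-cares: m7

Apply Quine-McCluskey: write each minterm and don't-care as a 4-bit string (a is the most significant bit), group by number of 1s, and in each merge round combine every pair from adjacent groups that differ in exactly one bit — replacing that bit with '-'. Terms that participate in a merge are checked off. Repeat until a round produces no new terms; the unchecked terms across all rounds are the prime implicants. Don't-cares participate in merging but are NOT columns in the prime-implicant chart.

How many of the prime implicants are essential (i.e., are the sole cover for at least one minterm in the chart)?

Round 0: 0000✓ 0011✓ 0100✓ 0101✓ 0110✓ 0111✓ 1000✓ 1010✓ 1011✓ 1100✓ 1101✓ 1111✓
Round 1: -000✓ -011✓ -100✓ -101✓ -111✓ 0-00✓ 0-11✓ 01-0✓ 01-1✓ 010-✓ 011-✓ 1-00✓ 1-11✓ 10-0 101- 11-1✓ 110-✓
Round 2: --00 --11 -1-1 -10- 01--
PIs = {--00, --11, -1-1, -10-, 01--, 10-0, 101-}
Coverage chart:
  m0: --00 ←essential
  m3: --11 ←essential
  m4: --00,-10-,01--
  m5: -1-1,-10-,01--
  m6: 01-- ←essential
  m8: --00,10-0
  m10: 10-0,101-
  m11: --11,101-
  m12: --00,-10-
  m13: -1-1,-10-
  m15: --11,-1-1
Essential: --00, --11, 01--

3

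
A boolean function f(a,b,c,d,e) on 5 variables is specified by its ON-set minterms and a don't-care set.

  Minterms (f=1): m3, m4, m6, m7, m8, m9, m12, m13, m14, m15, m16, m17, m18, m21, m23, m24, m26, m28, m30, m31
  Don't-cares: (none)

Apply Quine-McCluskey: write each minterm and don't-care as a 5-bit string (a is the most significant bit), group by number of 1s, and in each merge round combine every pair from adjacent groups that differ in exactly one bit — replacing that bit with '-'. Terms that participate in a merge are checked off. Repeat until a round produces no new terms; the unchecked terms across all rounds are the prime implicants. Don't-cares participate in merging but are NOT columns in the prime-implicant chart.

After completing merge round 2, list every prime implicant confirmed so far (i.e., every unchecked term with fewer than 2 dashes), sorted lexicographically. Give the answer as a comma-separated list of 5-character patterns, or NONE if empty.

Round 0: 00011✓ 00100✓ 00110✓ 00111✓ 01000✓ 01001✓ 01100✓ 01101✓ 01110✓ 01111✓ 10000✓ 10001✓ 10010✓ 10101✓ 10111✓ 11000✓ 11010✓ 11100✓ 11110✓ 11111✓
Round 1: -0111✓ -1000✓ -1100✓ -1110✓ -1111✓ 0-100✓ 0-110✓ 0-111✓ 00-11 001-0✓ 0011-✓ 01-00✓ 01-01✓ 0100-✓ 011-0✓ 011-1✓ 0110-✓ 0111-✓ 1-000✓ 1-010✓ 1-111✓ 10-01 100-0✓ 1000- 101-1 11-00✓ 11-10✓ 110-0✓ 111-0✓ 1111-✓
Round 2: --111 -1-00 -11-0 -111- 0-1-0 0-11- 01-0- 011-- 1-0-0 11--0
PIs = {--111, -1-00, -11-0, -111-, 0-1-0, 0-11-, 00-11, 01-0-, 011--, 1-0-0, 10-01, 1000-, 101-1, 11--0}

00-11, 10-01, 1000-, 101-1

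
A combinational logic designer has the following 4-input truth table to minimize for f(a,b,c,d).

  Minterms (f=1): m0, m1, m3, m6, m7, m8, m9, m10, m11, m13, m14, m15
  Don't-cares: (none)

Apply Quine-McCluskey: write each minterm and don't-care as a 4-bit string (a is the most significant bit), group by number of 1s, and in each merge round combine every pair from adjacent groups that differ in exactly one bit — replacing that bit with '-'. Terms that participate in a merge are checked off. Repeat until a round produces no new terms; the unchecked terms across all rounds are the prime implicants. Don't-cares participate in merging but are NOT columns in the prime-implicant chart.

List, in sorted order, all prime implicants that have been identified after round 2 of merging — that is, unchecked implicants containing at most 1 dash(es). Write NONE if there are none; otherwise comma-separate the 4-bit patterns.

NONE

size-2^0 implicants → 0000(✓)  0001(✓)  0011(✓)  0110(✓)  0111(✓)  1000(✓)  1001(✓)  1010(✓)  1011(✓)  1101(✓)  1110(✓)  1111(✓)
size-2^1 implicants → -000(✓)  -001(✓)  -011(✓)  -110(✓)  -111(✓)  0-11(✓)  00-1(✓)  000-(✓)  011-(✓)  1-01(✓)  1-10(✓)  1-11(✓)  10-0(✓)  10-1(✓)  100-(✓)  101-(✓)  11-1(✓)  111-(✓)
size-2^2 implicants → --11  -0-1  -00-  -11-  1--1  1-1-  10--
Unchecked terms (primes): --11, -0-1, -00-, -11-, 1--1, 1-1-, 10--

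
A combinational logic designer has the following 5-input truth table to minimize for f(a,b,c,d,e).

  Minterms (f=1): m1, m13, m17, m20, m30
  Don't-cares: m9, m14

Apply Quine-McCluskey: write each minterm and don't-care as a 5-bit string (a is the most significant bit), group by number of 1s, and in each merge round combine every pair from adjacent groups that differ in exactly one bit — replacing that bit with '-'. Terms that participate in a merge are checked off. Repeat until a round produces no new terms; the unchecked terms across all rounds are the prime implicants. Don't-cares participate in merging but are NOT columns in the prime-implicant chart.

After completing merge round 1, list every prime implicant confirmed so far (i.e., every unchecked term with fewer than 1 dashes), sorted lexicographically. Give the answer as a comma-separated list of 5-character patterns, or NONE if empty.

10100

Round 0: 00001✓ 01001✓ 01101✓ 01110✓ 10001✓ 10100 11110✓
Round 1: -0001 -1110 0-001 01-01
PIs = {-0001, -1110, 0-001, 01-01, 10100}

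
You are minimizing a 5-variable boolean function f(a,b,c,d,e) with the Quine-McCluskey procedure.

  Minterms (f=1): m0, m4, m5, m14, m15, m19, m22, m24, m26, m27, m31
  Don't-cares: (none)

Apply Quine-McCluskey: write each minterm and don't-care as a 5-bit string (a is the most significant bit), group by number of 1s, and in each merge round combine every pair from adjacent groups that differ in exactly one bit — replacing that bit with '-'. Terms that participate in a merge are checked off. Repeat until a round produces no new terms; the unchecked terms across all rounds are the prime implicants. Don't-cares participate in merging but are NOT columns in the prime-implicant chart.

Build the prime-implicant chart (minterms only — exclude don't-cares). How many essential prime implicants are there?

Round 0: 00000✓ 00100✓ 00101✓ 01110✓ 01111✓ 10011✓ 10110 11000✓ 11010✓ 11011✓ 11111✓
Round 1: -1111 00-00 0010- 0111- 1-011 11-11 110-0 1101-
PIs = {-1111, 00-00, 0010-, 0111-, 1-011, 10110, 11-11, 110-0, 1101-}
Coverage chart:
  m0: 00-00 ←essential
  m4: 00-00,0010-
  m5: 0010- ←essential
  m14: 0111- ←essential
  m15: -1111,0111-
  m19: 1-011 ←essential
  m22: 10110 ←essential
  m24: 110-0 ←essential
  m26: 110-0,1101-
  m27: 1-011,11-11,1101-
  m31: -1111,11-11
Essential: 00-00, 0010-, 0111-, 1-011, 10110, 110-0

6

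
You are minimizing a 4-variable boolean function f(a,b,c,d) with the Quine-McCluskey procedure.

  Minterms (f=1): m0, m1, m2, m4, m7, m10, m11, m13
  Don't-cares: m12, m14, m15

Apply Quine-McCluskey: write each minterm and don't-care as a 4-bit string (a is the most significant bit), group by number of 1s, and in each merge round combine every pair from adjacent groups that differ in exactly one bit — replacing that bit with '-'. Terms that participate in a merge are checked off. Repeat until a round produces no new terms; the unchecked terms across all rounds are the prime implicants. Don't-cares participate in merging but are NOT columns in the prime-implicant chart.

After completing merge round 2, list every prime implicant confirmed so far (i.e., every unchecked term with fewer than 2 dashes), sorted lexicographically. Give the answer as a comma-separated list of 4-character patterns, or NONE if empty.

[col 0] 0000*, 0001*, 0010*, 0100*, 0111*, 1010*, 1011*, 1100*, 1101*, 1110*, 1111*
[col 1] -010, -100, -111, 0-00, 00-0, 000-, 1-10*, 1-11*, 101-*, 11-0*, 11-1*, 110-*, 111-*
[col 2] 1-1-, 11--
Prime implicants: -010, -100, -111, 0-00, 00-0, 000-, 1-1-, 11--

-010, -100, -111, 0-00, 00-0, 000-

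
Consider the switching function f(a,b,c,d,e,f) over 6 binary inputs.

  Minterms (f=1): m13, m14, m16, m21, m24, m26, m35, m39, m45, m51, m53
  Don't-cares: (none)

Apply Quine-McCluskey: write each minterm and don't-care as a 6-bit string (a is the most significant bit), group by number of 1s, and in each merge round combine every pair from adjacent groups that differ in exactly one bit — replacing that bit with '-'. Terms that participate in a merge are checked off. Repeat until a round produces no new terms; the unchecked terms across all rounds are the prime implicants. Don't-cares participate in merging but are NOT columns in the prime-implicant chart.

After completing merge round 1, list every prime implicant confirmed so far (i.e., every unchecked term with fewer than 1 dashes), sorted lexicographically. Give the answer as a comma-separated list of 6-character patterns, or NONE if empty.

Round 0: 001101✓ 001110 010000✓ 010101✓ 011000✓ 011010✓ 100011✓ 100111✓ 101101✓ 110011✓ 110101✓
Round 1: -01101 -10101 01-000 0110-0 1-0011 100-11
PIs = {-01101, -10101, 001110, 01-000, 0110-0, 1-0011, 100-11}

001110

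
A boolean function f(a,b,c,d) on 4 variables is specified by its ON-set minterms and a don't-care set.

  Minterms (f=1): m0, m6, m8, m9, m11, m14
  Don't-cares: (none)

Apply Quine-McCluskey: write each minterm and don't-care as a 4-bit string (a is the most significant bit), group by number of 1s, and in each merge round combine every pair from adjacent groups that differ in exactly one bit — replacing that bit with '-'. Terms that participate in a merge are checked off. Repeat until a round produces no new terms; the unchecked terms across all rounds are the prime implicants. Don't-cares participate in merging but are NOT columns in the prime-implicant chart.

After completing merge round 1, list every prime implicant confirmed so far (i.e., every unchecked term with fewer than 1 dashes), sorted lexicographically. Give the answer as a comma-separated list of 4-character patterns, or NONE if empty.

Round 0: 0000✓ 0110✓ 1000✓ 1001✓ 1011✓ 1110✓
Round 1: -000 -110 10-1 100-
PIs = {-000, -110, 10-1, 100-}

NONE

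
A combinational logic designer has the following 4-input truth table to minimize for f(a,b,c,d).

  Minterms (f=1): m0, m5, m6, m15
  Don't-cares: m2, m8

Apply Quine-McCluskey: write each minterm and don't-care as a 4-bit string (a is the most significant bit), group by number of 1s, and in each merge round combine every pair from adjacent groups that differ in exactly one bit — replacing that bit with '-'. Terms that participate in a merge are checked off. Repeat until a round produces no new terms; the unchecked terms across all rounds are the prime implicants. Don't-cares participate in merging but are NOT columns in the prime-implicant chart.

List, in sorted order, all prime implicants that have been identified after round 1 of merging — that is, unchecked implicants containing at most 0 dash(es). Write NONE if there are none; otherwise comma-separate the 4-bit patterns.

size-2^0 implicants → 0000(✓)  0010(✓)  0101  0110(✓)  1000(✓)  1111
size-2^1 implicants → -000  0-10  00-0
Unchecked terms (primes): -000, 0-10, 00-0, 0101, 1111

0101, 1111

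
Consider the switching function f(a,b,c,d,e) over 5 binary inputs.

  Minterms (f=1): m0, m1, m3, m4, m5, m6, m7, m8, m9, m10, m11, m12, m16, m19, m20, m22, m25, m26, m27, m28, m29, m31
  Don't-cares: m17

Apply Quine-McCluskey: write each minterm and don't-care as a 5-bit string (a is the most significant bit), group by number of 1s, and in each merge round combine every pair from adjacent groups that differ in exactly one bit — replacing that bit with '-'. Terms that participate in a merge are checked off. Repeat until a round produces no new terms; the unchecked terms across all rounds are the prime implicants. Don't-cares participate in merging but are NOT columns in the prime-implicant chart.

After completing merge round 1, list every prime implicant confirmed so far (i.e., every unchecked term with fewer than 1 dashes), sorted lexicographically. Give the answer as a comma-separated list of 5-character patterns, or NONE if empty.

NONE

size-2^0 implicants → 00000(✓)  00001(✓)  00011(✓)  00100(✓)  00101(✓)  00110(✓)  00111(✓)  01000(✓)  01001(✓)  01010(✓)  01011(✓)  01100(✓)  10000(✓)  10001(✓)  10011(✓)  10100(✓)  10110(✓)  11001(✓)  11010(✓)  11011(✓)  11100(✓)  11101(✓)  11111(✓)
size-2^1 implicants → -0000(✓)  -0001(✓)  -0011(✓)  -0100(✓)  -0110(✓)  -1001(✓)  -1010(✓)  -1011(✓)  -1100(✓)  0-000(✓)  0-001(✓)  0-011(✓)  0-100(✓)  00-00(✓)  00-01(✓)  00-11(✓)  000-1(✓)  0000-(✓)  001-0(✓)  001-1(✓)  0010-(✓)  0011-(✓)  01-00(✓)  010-0(✓)  010-1(✓)  0100-(✓)  0101-(✓)  1-001(✓)  1-011(✓)  1-100(✓)  10-00(✓)  100-1(✓)  1000-(✓)  101-0(✓)  11-01(✓)  11-11(✓)  110-1(✓)  1101-(✓)  111-1(✓)  1110-
size-2^2 implicants → --001(✓)  --011(✓)  --100  -0-00  -00-1(✓)  -000-  -01-0  -10-1(✓)  -101-  0--00  0-0-1(✓)  0-00-  00--1  00-0-  001--  010--  1-0-1(✓)  11--1
size-2^3 implicants → --0-1
Unchecked terms (primes): --0-1, --100, -0-00, -000-, -01-0, -101-, 0--00, 0-00-, 00--1, 00-0-, 001--, 010--, 11--1, 1110-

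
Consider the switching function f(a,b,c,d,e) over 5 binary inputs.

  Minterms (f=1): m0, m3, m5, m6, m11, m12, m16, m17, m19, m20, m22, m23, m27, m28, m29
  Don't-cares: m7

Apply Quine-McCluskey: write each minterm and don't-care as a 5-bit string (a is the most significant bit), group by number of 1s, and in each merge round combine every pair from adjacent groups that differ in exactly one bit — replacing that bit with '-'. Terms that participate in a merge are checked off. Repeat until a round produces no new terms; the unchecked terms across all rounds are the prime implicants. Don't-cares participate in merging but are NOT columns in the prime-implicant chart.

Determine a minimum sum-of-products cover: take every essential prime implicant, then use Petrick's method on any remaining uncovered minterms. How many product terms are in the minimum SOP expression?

8

size-2^0 implicants → 00000(✓)  00011(✓)  00101(✓)  00110(✓)  00111(✓)  01011(✓)  01100(✓)  10000(✓)  10001(✓)  10011(✓)  10100(✓)  10110(✓)  10111(✓)  11011(✓)  11100(✓)  11101(✓)
size-2^1 implicants → -0000  -0011(✓)  -0110(✓)  -0111(✓)  -1011(✓)  -1100  0-011(✓)  00-11(✓)  001-1  0011-(✓)  1-011(✓)  1-100  10-00  10-11(✓)  100-1  1000-  101-0  1011-(✓)  1110-
size-2^2 implicants → --011  -0-11  -011-
Unchecked terms (primes): --011, -0-11, -0000, -011-, -1100, 001-1, 1-100, 10-00, 100-1, 1000-, 101-0, 1110-
Minterm coverage:
  m0 ⊆ -0000 [E]
  m3 ⊆ --011,-0-11
  m5 ⊆ 001-1 [E]
  m6 ⊆ -011- [E]
  m11 ⊆ --011 [E]
  m12 ⊆ -1100 [E]
  m16 ⊆ -0000,10-00,1000-
  m17 ⊆ 100-1,1000-
  m19 ⊆ --011,-0-11,100-1
  m20 ⊆ 1-100,10-00,101-0
  m22 ⊆ -011-,101-0
  m23 ⊆ -0-11,-011-
  m27 ⊆ --011 [E]
  m28 ⊆ -1100,1-100,1110-
  m29 ⊆ 1110- [E]
E = {--011, -0000, -011-, -1100, 001-1, 1110-}
Petrick residual → 1-100, 100-1
Cover = c'de + b'c'd'e' + b'cd + bcd'e' + a'b'ce + acd'e' + ab'c'e + abcd'  |cover|=8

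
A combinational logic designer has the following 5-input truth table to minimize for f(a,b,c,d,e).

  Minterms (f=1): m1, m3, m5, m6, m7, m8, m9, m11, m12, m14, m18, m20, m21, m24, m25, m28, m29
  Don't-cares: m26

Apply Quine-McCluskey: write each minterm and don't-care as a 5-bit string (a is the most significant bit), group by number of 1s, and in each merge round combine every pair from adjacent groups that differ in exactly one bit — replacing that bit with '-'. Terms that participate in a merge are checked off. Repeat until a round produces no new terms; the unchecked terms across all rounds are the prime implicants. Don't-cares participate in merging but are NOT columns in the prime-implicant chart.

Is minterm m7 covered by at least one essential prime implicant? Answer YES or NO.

NO

[col 0] 00001*, 00011*, 00101*, 00110*, 00111*, 01000*, 01001*, 01011*, 01100*, 01110*, 10010*, 10100*, 10101*, 11000*, 11001*, 11010*, 11100*, 11101*
[col 1] -0101, -1000*, -1001*, -1100*, 0-001*, 0-011*, 0-110, 00-01*, 00-11*, 000-1*, 001-1*, 0011-, 01-00*, 010-1*, 0100-*, 011-0, 1-010, 1-100*, 1-101*, 1010-*, 11-00*, 11-01*, 110-0, 1100-*, 1110-*
[col 2] -1-00, -100-, 0-0-1, 00--1, 1-10-, 11-0-
Prime implicants: -0101, -1-00, -100-, 0-0-1, 0-110, 00--1, 0011-, 011-0, 1-010, 1-10-, 11-0-, 110-0
PI chart (minterm → PIs covering it):
  1 | 0-0-1,00--1
  3 | 0-0-1,00--1
  5 | -0101,00--1
  6 | 0-110,0011-
  7 | 00--1,0011-
  8 | -1-00,-100-
  9 | -100-,0-0-1
  11 | 0-0-1  (sole → essential)
  12 | -1-00,011-0
  14 | 0-110,011-0
  18 | 1-010  (sole → essential)
  20 | 1-10-  (sole → essential)
  21 | -0101,1-10-
  24 | -1-00,-100-,11-0-,110-0
  25 | -100-,11-0-
  28 | -1-00,1-10-,11-0-
  29 | 1-10-,11-0-
Essential prime implicants: 0-0-1, 1-010, 1-10-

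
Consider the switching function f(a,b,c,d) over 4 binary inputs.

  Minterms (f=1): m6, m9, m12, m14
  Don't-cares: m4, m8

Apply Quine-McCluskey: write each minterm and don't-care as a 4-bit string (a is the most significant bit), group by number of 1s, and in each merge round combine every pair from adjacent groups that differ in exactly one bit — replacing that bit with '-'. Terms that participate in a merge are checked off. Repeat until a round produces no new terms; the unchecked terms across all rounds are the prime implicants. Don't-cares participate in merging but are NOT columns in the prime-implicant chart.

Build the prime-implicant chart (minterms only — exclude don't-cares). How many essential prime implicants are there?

Round 0: 0100✓ 0110✓ 1000✓ 1001✓ 1100✓ 1110✓
Round 1: -100✓ -110✓ 01-0✓ 1-00 100- 11-0✓
Round 2: -1-0
PIs = {-1-0, 1-00, 100-}
Coverage chart:
  m6: -1-0 ←essential
  m9: 100- ←essential
  m12: -1-0,1-00
  m14: -1-0 ←essential
Essential: -1-0, 100-

2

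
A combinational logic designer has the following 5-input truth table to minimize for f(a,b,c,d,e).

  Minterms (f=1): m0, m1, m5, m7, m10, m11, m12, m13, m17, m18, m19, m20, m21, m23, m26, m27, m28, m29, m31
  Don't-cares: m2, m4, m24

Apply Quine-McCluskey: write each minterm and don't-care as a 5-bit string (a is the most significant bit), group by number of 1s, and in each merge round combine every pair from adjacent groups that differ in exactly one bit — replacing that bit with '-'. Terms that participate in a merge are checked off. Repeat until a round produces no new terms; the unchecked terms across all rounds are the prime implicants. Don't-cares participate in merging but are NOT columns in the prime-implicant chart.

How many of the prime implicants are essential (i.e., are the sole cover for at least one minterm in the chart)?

[col 0] 00000*, 00001*, 00010*, 00100*, 00101*, 00111*, 01010*, 01011*, 01100*, 01101*, 10001*, 10010*, 10011*, 10100*, 10101*, 10111*, 11000*, 11010*, 11011*, 11100*, 11101*, 11111*
[col 1] -0001*, -0010*, -0100*, -0101*, -0111*, -1010*, -1011*, -1100*, -1101*, 0-010*, 0-100*, 0-101*, 00-00*, 00-01*, 000-0, 0000-*, 001-1*, 0010-*, 0101-*, 0110-*, 1-010*, 1-011*, 1-100*, 1-101*, 1-111*, 10-01*, 10-11*, 100-1*, 1001-*, 101-1*, 1010-*, 11-00, 11-11*, 110-0, 1101-*, 111-1*, 1110-*
[col 2] --010, --100*, --101*, -0-01, -01-1, -010-*, -101-, -110-*, 0-10-*, 00-0-, 1--11, 1-01-, 1-1-1, 1-10-*, 10--1
[col 3] --10-
Prime implicants: --010, --10-, -0-01, -01-1, -101-, 00-0-, 000-0, 1--11, 1-01-, 1-1-1, 10--1, 11-00, 110-0
PI chart (minterm → PIs covering it):
  0 | 00-0-,000-0
  1 | -0-01,00-0-
  5 | --10-,-0-01,-01-1,00-0-
  7 | -01-1  (sole → essential)
  10 | --010,-101-
  11 | -101-  (sole → essential)
  12 | --10-  (sole → essential)
  13 | --10-  (sole → essential)
  17 | -0-01,10--1
  18 | --010,1-01-
  19 | 1--11,1-01-,10--1
  20 | --10-  (sole → essential)
  21 | --10-,-0-01,-01-1,1-1-1,10--1
  23 | -01-1,1--11,1-1-1,10--1
  26 | --010,-101-,1-01-,110-0
  27 | -101-,1--11,1-01-
  28 | --10-,11-00
  29 | --10-,1-1-1
  31 | 1--11,1-1-1
Essential prime implicants: --10-, -01-1, -101-

3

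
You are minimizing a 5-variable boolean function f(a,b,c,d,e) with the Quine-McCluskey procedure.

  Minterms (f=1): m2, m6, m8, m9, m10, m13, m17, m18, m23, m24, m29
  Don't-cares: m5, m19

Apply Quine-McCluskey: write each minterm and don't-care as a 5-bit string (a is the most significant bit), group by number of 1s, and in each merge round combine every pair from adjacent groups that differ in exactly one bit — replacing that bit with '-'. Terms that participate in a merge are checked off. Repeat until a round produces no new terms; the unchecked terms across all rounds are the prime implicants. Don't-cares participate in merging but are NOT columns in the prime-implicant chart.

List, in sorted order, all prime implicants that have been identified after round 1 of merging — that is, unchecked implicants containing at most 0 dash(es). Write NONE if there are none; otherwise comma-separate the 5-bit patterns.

NONE

size-2^0 implicants → 00010(✓)  00101(✓)  00110(✓)  01000(✓)  01001(✓)  01010(✓)  01101(✓)  10001(✓)  10010(✓)  10011(✓)  10111(✓)  11000(✓)  11101(✓)
size-2^1 implicants → -0010  -1000  -1101  0-010  0-101  00-10  01-01  010-0  0100-  10-11  100-1  1001-
Unchecked terms (primes): -0010, -1000, -1101, 0-010, 0-101, 00-10, 01-01, 010-0, 0100-, 10-11, 100-1, 1001-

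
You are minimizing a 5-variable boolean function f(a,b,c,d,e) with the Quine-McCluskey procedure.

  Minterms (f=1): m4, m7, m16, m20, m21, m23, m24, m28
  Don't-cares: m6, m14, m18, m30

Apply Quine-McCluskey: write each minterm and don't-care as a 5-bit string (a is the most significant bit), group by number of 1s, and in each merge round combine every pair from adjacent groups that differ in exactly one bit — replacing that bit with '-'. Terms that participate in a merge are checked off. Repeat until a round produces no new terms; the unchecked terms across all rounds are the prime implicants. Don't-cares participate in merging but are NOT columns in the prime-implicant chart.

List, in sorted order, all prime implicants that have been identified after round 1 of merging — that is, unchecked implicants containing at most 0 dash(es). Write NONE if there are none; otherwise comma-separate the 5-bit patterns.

[col 0] 00100*, 00110*, 00111*, 01110*, 10000*, 10010*, 10100*, 10101*, 10111*, 11000*, 11100*, 11110*
[col 1] -0100, -0111, -1110, 0-110, 001-0, 0011-, 1-000*, 1-100*, 10-00*, 100-0, 101-1, 1010-, 11-00*, 111-0
[col 2] 1--00
Prime implicants: -0100, -0111, -1110, 0-110, 001-0, 0011-, 1--00, 100-0, 101-1, 1010-, 111-0

NONE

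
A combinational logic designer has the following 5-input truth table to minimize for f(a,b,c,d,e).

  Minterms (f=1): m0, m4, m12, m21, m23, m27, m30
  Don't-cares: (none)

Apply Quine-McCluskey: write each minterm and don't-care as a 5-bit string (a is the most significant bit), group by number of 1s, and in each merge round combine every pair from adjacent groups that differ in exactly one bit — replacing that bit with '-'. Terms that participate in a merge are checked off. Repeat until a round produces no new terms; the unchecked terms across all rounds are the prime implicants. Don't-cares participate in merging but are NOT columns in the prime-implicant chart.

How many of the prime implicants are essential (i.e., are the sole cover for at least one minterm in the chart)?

[col 0] 00000*, 00100*, 01100*, 10101*, 10111*, 11011, 11110
[col 1] 0-100, 00-00, 101-1
Prime implicants: 0-100, 00-00, 101-1, 11011, 11110
PI chart (minterm → PIs covering it):
  0 | 00-00  (sole → essential)
  4 | 0-100,00-00
  12 | 0-100  (sole → essential)
  21 | 101-1  (sole → essential)
  23 | 101-1  (sole → essential)
  27 | 11011  (sole → essential)
  30 | 11110  (sole → essential)
Essential prime implicants: 0-100, 00-00, 101-1, 11011, 11110

5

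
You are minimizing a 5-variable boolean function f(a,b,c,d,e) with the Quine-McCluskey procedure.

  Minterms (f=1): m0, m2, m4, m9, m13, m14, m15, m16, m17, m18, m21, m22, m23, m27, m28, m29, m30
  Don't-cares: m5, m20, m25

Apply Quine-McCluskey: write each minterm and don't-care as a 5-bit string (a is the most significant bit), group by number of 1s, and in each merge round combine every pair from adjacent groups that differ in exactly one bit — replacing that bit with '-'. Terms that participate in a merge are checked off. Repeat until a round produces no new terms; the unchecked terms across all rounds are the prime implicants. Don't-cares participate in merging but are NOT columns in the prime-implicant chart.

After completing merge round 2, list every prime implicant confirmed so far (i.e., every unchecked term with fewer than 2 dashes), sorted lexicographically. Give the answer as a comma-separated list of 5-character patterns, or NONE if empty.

-1110, 011-1, 0111-, 110-1

[col 0] 00000*, 00010*, 00100*, 00101*, 01001*, 01101*, 01110*, 01111*, 10000*, 10001*, 10010*, 10100*, 10101*, 10110*, 10111*, 11001*, 11011*, 11100*, 11101*, 11110*
[col 1] -0000*, -0010*, -0100*, -0101*, -1001*, -1101*, -1110, 0-101*, 00-00*, 000-0*, 0010-*, 01-01*, 011-1, 0111-, 1-001*, 1-100*, 1-101*, 1-110*, 10-00*, 10-01*, 10-10*, 100-0*, 1000-*, 101-0*, 101-1*, 1010-*, 1011-*, 11-01*, 110-1, 111-0*, 1110-*
[col 2] --101, -0-00, -00-0, -010-, -1-01, 1--01, 1-1-0, 1-10-, 10--0, 10-0-, 101--
Prime implicants: --101, -0-00, -00-0, -010-, -1-01, -1110, 011-1, 0111-, 1--01, 1-1-0, 1-10-, 10--0, 10-0-, 101--, 110-1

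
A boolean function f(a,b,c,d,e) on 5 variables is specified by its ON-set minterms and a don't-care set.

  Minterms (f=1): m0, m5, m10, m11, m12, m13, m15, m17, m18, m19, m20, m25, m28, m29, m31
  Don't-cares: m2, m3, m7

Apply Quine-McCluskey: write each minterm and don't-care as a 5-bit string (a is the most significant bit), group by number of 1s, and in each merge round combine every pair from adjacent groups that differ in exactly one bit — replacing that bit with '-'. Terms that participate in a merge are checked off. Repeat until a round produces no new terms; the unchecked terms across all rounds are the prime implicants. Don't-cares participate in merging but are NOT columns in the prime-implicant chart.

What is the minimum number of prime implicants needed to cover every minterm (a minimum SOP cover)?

size-2^0 implicants → 00000(✓)  00010(✓)  00011(✓)  00101(✓)  00111(✓)  01010(✓)  01011(✓)  01100(✓)  01101(✓)  01111(✓)  10001(✓)  10010(✓)  10011(✓)  10100(✓)  11001(✓)  11100(✓)  11101(✓)  11111(✓)
size-2^1 implicants → -0010(✓)  -0011(✓)  -1100(✓)  -1101(✓)  -1111(✓)  0-010(✓)  0-011(✓)  0-101(✓)  0-111(✓)  00-11(✓)  000-0  0001-(✓)  001-1(✓)  01-11(✓)  0101-(✓)  011-1(✓)  0110-(✓)  1-001  1-100  100-1  1001-(✓)  11-01  111-1(✓)  1110-(✓)
size-2^2 implicants → -001-  -11-1  -110-  0--11  0-01-  0-1-1
Unchecked terms (primes): -001-, -11-1, -110-, 0--11, 0-01-, 0-1-1, 000-0, 1-001, 1-100, 100-1, 11-01
Minterm coverage:
  m0 ⊆ 000-0 [E]
  m5 ⊆ 0-1-1 [E]
  m10 ⊆ 0-01- [E]
  m11 ⊆ 0--11,0-01-
  m12 ⊆ -110- [E]
  m13 ⊆ -11-1,-110-,0-1-1
  m15 ⊆ -11-1,0--11,0-1-1
  m17 ⊆ 1-001,100-1
  m18 ⊆ -001- [E]
  m19 ⊆ -001-,100-1
  m20 ⊆ 1-100 [E]
  m25 ⊆ 1-001,11-01
  m28 ⊆ -110-,1-100
  m29 ⊆ -11-1,-110-,11-01
  m31 ⊆ -11-1 [E]
E = {-001-, -11-1, -110-, 0-01-, 0-1-1, 000-0, 1-100}
Petrick residual → 1-001
Cover = b'c'd + bce + bcd' + a'c'd + a'ce + a'b'c'e' + ac'd'e + acd'e'  |cover|=8

8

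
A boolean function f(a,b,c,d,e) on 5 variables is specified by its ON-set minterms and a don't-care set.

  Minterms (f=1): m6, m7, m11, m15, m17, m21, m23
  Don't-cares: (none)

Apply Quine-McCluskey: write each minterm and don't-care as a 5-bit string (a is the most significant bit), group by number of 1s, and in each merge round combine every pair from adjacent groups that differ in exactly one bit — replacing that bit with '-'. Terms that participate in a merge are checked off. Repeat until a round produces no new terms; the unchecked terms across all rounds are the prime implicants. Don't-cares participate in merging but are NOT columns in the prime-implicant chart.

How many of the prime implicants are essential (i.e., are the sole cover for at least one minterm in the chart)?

3

Round 0: 00110✓ 00111✓ 01011✓ 01111✓ 10001✓ 10101✓ 10111✓
Round 1: -0111 0-111 0011- 01-11 10-01 101-1
PIs = {-0111, 0-111, 0011-, 01-11, 10-01, 101-1}
Coverage chart:
  m6: 0011- ←essential
  m7: -0111,0-111,0011-
  m11: 01-11 ←essential
  m15: 0-111,01-11
  m17: 10-01 ←essential
  m21: 10-01,101-1
  m23: -0111,101-1
Essential: 0011-, 01-11, 10-01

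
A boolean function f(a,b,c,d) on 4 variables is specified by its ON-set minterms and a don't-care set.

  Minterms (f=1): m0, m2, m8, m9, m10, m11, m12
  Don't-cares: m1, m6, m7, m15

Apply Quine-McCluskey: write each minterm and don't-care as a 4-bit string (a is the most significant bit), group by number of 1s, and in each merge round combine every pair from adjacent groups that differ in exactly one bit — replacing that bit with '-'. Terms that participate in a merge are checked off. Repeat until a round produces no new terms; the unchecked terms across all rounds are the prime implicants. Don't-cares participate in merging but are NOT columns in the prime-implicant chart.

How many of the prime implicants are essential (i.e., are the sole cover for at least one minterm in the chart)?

Round 0: 0000✓ 0001✓ 0010✓ 0110✓ 0111✓ 1000✓ 1001✓ 1010✓ 1011✓ 1100✓ 1111✓
Round 1: -000✓ -001✓ -010✓ -111 0-10 00-0✓ 000-✓ 011- 1-00 1-11 10-0✓ 10-1✓ 100-✓ 101-✓
Round 2: -0-0 -00- 10--
PIs = {-0-0, -00-, -111, 0-10, 011-, 1-00, 1-11, 10--}
Coverage chart:
  m0: -0-0,-00-
  m2: -0-0,0-10
  m8: -0-0,-00-,1-00,10--
  m9: -00-,10--
  m10: -0-0,10--
  m11: 1-11,10--
  m12: 1-00 ←essential
Essential: 1-00

1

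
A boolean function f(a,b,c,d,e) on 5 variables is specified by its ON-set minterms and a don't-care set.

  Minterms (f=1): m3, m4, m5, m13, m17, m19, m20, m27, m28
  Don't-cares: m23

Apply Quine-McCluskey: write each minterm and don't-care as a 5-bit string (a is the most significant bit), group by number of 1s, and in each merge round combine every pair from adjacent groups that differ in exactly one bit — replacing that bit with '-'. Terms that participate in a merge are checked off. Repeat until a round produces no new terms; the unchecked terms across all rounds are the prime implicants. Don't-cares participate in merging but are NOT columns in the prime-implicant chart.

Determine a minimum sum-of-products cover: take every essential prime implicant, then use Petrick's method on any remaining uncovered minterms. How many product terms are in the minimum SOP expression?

size-2^0 implicants → 00011(✓)  00100(✓)  00101(✓)  01101(✓)  10001(✓)  10011(✓)  10100(✓)  10111(✓)  11011(✓)  11100(✓)
size-2^1 implicants → -0011  -0100  0-101  0010-  1-011  1-100  10-11  100-1
Unchecked terms (primes): -0011, -0100, 0-101, 0010-, 1-011, 1-100, 10-11, 100-1
Minterm coverage:
  m3 ⊆ -0011 [E]
  m4 ⊆ -0100,0010-
  m5 ⊆ 0-101,0010-
  m13 ⊆ 0-101 [E]
  m17 ⊆ 100-1 [E]
  m19 ⊆ -0011,1-011,10-11,100-1
  m20 ⊆ -0100,1-100
  m27 ⊆ 1-011 [E]
  m28 ⊆ 1-100 [E]
E = {-0011, 0-101, 1-011, 1-100, 100-1}
Petrick residual → -0100
Cover = b'c'de + b'cd'e' + a'cd'e + ac'de + acd'e' + ab'c'e  |cover|=6

6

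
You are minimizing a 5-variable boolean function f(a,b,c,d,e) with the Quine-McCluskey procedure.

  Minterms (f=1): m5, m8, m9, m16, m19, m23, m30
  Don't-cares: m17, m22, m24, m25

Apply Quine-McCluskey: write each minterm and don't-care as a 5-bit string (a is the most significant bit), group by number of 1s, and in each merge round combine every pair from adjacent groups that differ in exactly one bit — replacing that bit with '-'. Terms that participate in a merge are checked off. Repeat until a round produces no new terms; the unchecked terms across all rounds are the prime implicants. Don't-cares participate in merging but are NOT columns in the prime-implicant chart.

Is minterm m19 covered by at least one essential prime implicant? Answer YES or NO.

size-2^0 implicants → 00101  01000(✓)  01001(✓)  10000(✓)  10001(✓)  10011(✓)  10110(✓)  10111(✓)  11000(✓)  11001(✓)  11110(✓)
size-2^1 implicants → -1000(✓)  -1001(✓)  0100-(✓)  1-000(✓)  1-001(✓)  1-110  10-11  100-1  1000-(✓)  1011-  1100-(✓)
size-2^2 implicants → -100-  1-00-
Unchecked terms (primes): -100-, 00101, 1-00-, 1-110, 10-11, 100-1, 1011-
Minterm coverage:
  m5 ⊆ 00101 [E]
  m8 ⊆ -100- [E]
  m9 ⊆ -100- [E]
  m16 ⊆ 1-00- [E]
  m19 ⊆ 10-11,100-1
  m23 ⊆ 10-11,1011-
  m30 ⊆ 1-110 [E]
E = {-100-, 00101, 1-00-, 1-110}

NO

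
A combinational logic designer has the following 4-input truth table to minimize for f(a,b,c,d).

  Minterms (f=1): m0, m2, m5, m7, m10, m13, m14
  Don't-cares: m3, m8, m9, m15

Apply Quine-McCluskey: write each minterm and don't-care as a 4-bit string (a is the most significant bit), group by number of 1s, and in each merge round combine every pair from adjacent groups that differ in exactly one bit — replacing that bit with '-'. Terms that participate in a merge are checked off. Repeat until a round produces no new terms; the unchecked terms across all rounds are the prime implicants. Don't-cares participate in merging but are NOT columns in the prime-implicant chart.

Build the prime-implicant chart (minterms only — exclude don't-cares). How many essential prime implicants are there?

2

size-2^0 implicants → 0000(✓)  0010(✓)  0011(✓)  0101(✓)  0111(✓)  1000(✓)  1001(✓)  1010(✓)  1101(✓)  1110(✓)  1111(✓)
size-2^1 implicants → -000(✓)  -010(✓)  -101(✓)  -111(✓)  0-11  00-0(✓)  001-  01-1(✓)  1-01  1-10  10-0(✓)  100-  11-1(✓)  111-
size-2^2 implicants → -0-0  -1-1
Unchecked terms (primes): -0-0, -1-1, 0-11, 001-, 1-01, 1-10, 100-, 111-
Minterm coverage:
  m0 ⊆ -0-0 [E]
  m2 ⊆ -0-0,001-
  m5 ⊆ -1-1 [E]
  m7 ⊆ -1-1,0-11
  m10 ⊆ -0-0,1-10
  m13 ⊆ -1-1,1-01
  m14 ⊆ 1-10,111-
E = {-0-0, -1-1}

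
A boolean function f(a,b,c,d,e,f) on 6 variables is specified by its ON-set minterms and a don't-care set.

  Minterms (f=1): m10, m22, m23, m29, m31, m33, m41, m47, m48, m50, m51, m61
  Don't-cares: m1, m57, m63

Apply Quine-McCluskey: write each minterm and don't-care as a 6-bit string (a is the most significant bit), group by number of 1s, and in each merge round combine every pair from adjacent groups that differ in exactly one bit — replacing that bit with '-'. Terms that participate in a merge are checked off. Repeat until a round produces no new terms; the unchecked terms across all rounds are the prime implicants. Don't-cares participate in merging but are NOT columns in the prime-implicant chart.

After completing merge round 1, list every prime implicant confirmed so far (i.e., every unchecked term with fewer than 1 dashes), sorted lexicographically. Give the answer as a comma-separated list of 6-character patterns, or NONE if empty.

001010

Round 0: 000001✓ 001010 010110✓ 010111✓ 011101✓ 011111✓ 100001✓ 101001✓ 101111✓ 110000✓ 110010✓ 110011✓ 111001✓ 111101✓ 111111✓
Round 1: -00001 -11101✓ -11111✓ 01-111 01011- 0111-1✓ 1-1001 1-1111 10-001 1100-0 11001- 111-01 1111-1✓
Round 2: -111-1
PIs = {-00001, -111-1, 001010, 01-111, 01011-, 1-1001, 1-1111, 10-001, 1100-0, 11001-, 111-01}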